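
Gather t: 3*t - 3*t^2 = -3*t^2 + 3*t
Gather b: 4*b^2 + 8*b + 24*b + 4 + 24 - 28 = 4*b^2 + 32*b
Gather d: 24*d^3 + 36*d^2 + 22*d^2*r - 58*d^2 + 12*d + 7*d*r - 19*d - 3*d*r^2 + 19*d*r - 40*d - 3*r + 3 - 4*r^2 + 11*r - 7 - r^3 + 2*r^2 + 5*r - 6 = 24*d^3 + d^2*(22*r - 22) + d*(-3*r^2 + 26*r - 47) - r^3 - 2*r^2 + 13*r - 10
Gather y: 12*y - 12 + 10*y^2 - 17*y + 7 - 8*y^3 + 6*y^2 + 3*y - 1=-8*y^3 + 16*y^2 - 2*y - 6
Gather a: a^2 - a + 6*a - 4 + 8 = a^2 + 5*a + 4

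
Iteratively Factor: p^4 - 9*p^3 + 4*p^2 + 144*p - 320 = (p + 4)*(p^3 - 13*p^2 + 56*p - 80) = (p - 4)*(p + 4)*(p^2 - 9*p + 20) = (p - 4)^2*(p + 4)*(p - 5)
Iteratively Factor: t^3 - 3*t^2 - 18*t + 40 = (t - 5)*(t^2 + 2*t - 8) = (t - 5)*(t + 4)*(t - 2)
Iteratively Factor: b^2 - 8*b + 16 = (b - 4)*(b - 4)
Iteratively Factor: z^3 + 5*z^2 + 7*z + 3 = (z + 3)*(z^2 + 2*z + 1) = (z + 1)*(z + 3)*(z + 1)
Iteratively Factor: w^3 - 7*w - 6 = (w + 2)*(w^2 - 2*w - 3) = (w + 1)*(w + 2)*(w - 3)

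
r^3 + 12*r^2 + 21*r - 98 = (r - 2)*(r + 7)^2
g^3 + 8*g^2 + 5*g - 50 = (g - 2)*(g + 5)^2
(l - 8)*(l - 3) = l^2 - 11*l + 24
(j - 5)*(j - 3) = j^2 - 8*j + 15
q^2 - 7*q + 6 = (q - 6)*(q - 1)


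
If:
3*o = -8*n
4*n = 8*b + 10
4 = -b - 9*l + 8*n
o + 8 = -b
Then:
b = 4/13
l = 268/117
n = 81/26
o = -108/13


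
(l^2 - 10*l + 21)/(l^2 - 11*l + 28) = (l - 3)/(l - 4)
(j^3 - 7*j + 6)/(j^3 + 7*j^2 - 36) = (j - 1)/(j + 6)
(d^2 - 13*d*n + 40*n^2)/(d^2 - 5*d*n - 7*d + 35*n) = (d - 8*n)/(d - 7)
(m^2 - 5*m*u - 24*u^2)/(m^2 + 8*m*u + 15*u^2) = (m - 8*u)/(m + 5*u)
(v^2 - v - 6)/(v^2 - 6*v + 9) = (v + 2)/(v - 3)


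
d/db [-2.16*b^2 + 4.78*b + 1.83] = 4.78 - 4.32*b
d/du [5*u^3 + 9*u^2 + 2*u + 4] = 15*u^2 + 18*u + 2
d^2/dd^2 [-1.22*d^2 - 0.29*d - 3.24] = -2.44000000000000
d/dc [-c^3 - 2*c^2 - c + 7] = -3*c^2 - 4*c - 1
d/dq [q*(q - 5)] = 2*q - 5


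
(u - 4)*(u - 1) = u^2 - 5*u + 4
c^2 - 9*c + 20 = (c - 5)*(c - 4)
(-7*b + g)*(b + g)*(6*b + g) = -42*b^3 - 43*b^2*g + g^3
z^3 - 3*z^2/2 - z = z*(z - 2)*(z + 1/2)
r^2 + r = r*(r + 1)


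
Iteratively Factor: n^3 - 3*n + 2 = (n - 1)*(n^2 + n - 2) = (n - 1)^2*(n + 2)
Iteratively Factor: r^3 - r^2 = (r)*(r^2 - r) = r*(r - 1)*(r)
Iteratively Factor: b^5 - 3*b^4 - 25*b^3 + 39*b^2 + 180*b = (b + 3)*(b^4 - 6*b^3 - 7*b^2 + 60*b) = b*(b + 3)*(b^3 - 6*b^2 - 7*b + 60) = b*(b - 4)*(b + 3)*(b^2 - 2*b - 15) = b*(b - 5)*(b - 4)*(b + 3)*(b + 3)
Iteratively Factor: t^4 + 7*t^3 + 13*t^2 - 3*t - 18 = (t + 2)*(t^3 + 5*t^2 + 3*t - 9) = (t - 1)*(t + 2)*(t^2 + 6*t + 9) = (t - 1)*(t + 2)*(t + 3)*(t + 3)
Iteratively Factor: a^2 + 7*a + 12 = (a + 3)*(a + 4)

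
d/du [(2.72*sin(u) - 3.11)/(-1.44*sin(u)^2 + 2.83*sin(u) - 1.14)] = (3.9168*sin(u)^2 - 8.9568*sin(u) + 5.7005)*cos(u)/(2.0736*sin(u)^4 - 8.1504*sin(u)^3 + 11.2921*sin(u)^2 - 6.4524*sin(u) + 1.2996)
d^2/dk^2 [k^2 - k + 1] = 2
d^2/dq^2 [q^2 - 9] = 2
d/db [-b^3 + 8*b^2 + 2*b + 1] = -3*b^2 + 16*b + 2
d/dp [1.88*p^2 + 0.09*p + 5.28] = 3.76*p + 0.09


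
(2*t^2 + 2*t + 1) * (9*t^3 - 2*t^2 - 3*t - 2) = 18*t^5 + 14*t^4 - t^3 - 12*t^2 - 7*t - 2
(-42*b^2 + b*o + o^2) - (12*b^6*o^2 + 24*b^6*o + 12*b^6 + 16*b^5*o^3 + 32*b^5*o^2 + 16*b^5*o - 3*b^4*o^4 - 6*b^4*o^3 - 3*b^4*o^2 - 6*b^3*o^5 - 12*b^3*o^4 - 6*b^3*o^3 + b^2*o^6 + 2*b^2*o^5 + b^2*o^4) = -12*b^6*o^2 - 24*b^6*o - 12*b^6 - 16*b^5*o^3 - 32*b^5*o^2 - 16*b^5*o + 3*b^4*o^4 + 6*b^4*o^3 + 3*b^4*o^2 + 6*b^3*o^5 + 12*b^3*o^4 + 6*b^3*o^3 - b^2*o^6 - 2*b^2*o^5 - b^2*o^4 - 42*b^2 + b*o + o^2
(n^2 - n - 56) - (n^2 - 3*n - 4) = 2*n - 52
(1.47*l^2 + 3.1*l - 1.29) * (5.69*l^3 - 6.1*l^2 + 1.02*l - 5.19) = 8.3643*l^5 + 8.672*l^4 - 24.7507*l^3 + 3.4017*l^2 - 17.4048*l + 6.6951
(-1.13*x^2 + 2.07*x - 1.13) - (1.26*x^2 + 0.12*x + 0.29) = -2.39*x^2 + 1.95*x - 1.42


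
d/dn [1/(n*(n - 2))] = 2*(1 - n)/(n^2*(n^2 - 4*n + 4))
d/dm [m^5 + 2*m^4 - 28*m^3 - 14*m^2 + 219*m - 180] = 5*m^4 + 8*m^3 - 84*m^2 - 28*m + 219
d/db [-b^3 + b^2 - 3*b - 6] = -3*b^2 + 2*b - 3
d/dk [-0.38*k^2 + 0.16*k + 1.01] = 0.16 - 0.76*k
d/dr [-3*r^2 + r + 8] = 1 - 6*r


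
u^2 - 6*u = u*(u - 6)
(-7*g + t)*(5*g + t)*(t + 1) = -35*g^2*t - 35*g^2 - 2*g*t^2 - 2*g*t + t^3 + t^2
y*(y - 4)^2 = y^3 - 8*y^2 + 16*y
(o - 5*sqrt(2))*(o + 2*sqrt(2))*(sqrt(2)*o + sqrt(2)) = sqrt(2)*o^3 - 6*o^2 + sqrt(2)*o^2 - 20*sqrt(2)*o - 6*o - 20*sqrt(2)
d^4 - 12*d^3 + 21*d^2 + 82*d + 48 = (d - 8)*(d - 6)*(d + 1)^2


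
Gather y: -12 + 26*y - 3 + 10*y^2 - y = 10*y^2 + 25*y - 15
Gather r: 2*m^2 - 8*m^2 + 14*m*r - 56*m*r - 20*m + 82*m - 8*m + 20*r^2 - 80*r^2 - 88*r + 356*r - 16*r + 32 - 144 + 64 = -6*m^2 + 54*m - 60*r^2 + r*(252 - 42*m) - 48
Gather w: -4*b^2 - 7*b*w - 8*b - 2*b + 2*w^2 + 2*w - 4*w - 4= -4*b^2 - 10*b + 2*w^2 + w*(-7*b - 2) - 4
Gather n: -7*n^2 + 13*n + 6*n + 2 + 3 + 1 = -7*n^2 + 19*n + 6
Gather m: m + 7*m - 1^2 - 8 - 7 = 8*m - 16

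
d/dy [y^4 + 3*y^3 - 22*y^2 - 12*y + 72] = 4*y^3 + 9*y^2 - 44*y - 12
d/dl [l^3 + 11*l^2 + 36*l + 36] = 3*l^2 + 22*l + 36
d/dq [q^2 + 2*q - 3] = 2*q + 2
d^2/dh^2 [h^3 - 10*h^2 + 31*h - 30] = 6*h - 20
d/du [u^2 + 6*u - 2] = 2*u + 6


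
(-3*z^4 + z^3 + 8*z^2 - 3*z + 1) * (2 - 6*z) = 18*z^5 - 12*z^4 - 46*z^3 + 34*z^2 - 12*z + 2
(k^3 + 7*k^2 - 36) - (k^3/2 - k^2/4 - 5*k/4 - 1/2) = k^3/2 + 29*k^2/4 + 5*k/4 - 71/2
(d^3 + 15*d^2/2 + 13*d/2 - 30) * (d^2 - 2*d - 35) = d^5 + 11*d^4/2 - 87*d^3/2 - 611*d^2/2 - 335*d/2 + 1050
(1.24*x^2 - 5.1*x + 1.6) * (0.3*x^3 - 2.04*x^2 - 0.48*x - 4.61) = 0.372*x^5 - 4.0596*x^4 + 10.2888*x^3 - 6.5324*x^2 + 22.743*x - 7.376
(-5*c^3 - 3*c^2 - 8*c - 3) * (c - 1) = -5*c^4 + 2*c^3 - 5*c^2 + 5*c + 3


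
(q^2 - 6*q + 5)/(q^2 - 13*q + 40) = (q - 1)/(q - 8)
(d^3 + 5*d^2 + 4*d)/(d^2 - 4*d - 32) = d*(d + 1)/(d - 8)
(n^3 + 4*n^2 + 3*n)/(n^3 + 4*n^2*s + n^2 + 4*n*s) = (n + 3)/(n + 4*s)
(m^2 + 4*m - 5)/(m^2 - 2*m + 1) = (m + 5)/(m - 1)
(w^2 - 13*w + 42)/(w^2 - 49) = (w - 6)/(w + 7)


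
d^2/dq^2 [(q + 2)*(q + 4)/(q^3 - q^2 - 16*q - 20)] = 2*(q^3 + 12*q^2 - 6*q + 46)/(q^6 - 9*q^5 - 3*q^4 + 153*q^3 + 30*q^2 - 900*q - 1000)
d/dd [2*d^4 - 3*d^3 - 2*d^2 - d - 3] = 8*d^3 - 9*d^2 - 4*d - 1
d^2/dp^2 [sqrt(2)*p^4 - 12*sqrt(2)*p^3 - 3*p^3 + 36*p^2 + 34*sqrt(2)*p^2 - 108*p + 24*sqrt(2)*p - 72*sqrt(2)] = 12*sqrt(2)*p^2 - 72*sqrt(2)*p - 18*p + 72 + 68*sqrt(2)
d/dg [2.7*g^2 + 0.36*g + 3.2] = 5.4*g + 0.36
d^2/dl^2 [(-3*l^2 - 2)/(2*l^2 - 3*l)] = 12*(-3*l^3 - 4*l^2 + 6*l - 3)/(l^3*(8*l^3 - 36*l^2 + 54*l - 27))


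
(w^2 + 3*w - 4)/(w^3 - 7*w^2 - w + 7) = (w + 4)/(w^2 - 6*w - 7)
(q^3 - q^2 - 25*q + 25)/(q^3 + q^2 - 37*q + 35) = (q + 5)/(q + 7)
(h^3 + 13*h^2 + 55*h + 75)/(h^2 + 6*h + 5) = (h^2 + 8*h + 15)/(h + 1)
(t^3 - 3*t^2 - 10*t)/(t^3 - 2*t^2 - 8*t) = (t - 5)/(t - 4)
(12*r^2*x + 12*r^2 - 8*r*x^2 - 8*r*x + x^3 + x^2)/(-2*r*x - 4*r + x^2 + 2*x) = (-6*r*x - 6*r + x^2 + x)/(x + 2)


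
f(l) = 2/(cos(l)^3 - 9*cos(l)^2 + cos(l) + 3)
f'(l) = 2*(3*sin(l)*cos(l)^2 - 18*sin(l)*cos(l) + sin(l))/(cos(l)^3 - 9*cos(l)^2 + cos(l) + 3)^2 = 2*(3*cos(l)^2 - 18*cos(l) + 1)*sin(l)/(cos(l)^3 - 9*cos(l)^2 + cos(l) + 3)^2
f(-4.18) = 46.76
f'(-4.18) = 10277.91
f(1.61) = 0.68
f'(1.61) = 0.39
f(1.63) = 0.69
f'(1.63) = 0.49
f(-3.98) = -1.00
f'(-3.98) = 5.39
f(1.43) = 0.67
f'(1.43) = -0.33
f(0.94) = 3.01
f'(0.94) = -31.38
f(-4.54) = 0.78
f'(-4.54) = 1.26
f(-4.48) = 0.88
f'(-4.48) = 1.99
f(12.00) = -1.02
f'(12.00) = 3.35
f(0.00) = -0.50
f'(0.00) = 0.00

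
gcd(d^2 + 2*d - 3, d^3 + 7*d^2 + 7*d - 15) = d^2 + 2*d - 3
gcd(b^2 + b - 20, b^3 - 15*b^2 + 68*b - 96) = b - 4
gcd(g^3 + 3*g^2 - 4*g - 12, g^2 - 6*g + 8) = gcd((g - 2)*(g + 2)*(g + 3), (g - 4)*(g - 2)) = g - 2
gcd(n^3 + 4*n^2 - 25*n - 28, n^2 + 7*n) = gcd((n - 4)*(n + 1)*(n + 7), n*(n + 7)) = n + 7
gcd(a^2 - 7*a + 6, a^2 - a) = a - 1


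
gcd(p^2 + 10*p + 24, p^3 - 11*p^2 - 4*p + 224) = p + 4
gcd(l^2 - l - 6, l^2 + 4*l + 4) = l + 2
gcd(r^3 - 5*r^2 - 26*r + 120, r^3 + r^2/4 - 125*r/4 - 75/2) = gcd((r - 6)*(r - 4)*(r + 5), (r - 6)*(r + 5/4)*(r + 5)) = r^2 - r - 30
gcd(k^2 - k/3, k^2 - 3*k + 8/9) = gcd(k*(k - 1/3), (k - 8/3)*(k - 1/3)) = k - 1/3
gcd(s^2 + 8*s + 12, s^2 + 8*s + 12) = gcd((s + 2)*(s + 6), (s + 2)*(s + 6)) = s^2 + 8*s + 12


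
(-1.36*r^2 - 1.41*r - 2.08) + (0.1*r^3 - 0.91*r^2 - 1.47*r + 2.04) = 0.1*r^3 - 2.27*r^2 - 2.88*r - 0.04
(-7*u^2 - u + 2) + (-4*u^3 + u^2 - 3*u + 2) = -4*u^3 - 6*u^2 - 4*u + 4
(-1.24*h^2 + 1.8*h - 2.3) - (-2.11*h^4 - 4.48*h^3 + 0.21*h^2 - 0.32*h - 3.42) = 2.11*h^4 + 4.48*h^3 - 1.45*h^2 + 2.12*h + 1.12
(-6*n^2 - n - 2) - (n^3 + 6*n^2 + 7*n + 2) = -n^3 - 12*n^2 - 8*n - 4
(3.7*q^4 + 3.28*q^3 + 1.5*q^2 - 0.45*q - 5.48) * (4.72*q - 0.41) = 17.464*q^5 + 13.9646*q^4 + 5.7352*q^3 - 2.739*q^2 - 25.6811*q + 2.2468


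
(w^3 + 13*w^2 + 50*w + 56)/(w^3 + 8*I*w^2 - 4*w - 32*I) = (w^2 + 11*w + 28)/(w^2 + w*(-2 + 8*I) - 16*I)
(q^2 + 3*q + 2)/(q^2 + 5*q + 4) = (q + 2)/(q + 4)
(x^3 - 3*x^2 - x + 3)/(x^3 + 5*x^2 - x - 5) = (x - 3)/(x + 5)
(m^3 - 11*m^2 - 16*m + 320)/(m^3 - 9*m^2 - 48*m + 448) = (m + 5)/(m + 7)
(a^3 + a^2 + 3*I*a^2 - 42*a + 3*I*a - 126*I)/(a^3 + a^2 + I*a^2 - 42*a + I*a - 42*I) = (a + 3*I)/(a + I)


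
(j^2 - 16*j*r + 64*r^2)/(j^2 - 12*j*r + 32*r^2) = (-j + 8*r)/(-j + 4*r)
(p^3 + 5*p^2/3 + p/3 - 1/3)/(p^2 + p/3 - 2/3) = (3*p^2 + 2*p - 1)/(3*p - 2)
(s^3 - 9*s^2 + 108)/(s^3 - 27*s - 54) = (s - 6)/(s + 3)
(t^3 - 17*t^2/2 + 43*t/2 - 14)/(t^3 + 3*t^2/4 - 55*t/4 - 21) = 2*(2*t^2 - 9*t + 7)/(4*t^2 + 19*t + 21)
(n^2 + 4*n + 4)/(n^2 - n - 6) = (n + 2)/(n - 3)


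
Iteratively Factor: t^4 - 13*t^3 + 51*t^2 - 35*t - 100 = (t - 4)*(t^3 - 9*t^2 + 15*t + 25) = (t - 5)*(t - 4)*(t^2 - 4*t - 5) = (t - 5)^2*(t - 4)*(t + 1)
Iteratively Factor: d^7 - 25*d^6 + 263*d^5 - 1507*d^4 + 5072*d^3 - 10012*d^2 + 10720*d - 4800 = (d - 2)*(d^6 - 23*d^5 + 217*d^4 - 1073*d^3 + 2926*d^2 - 4160*d + 2400) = (d - 3)*(d - 2)*(d^5 - 20*d^4 + 157*d^3 - 602*d^2 + 1120*d - 800) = (d - 5)*(d - 3)*(d - 2)*(d^4 - 15*d^3 + 82*d^2 - 192*d + 160) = (d - 5)*(d - 3)*(d - 2)^2*(d^3 - 13*d^2 + 56*d - 80) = (d - 5)*(d - 4)*(d - 3)*(d - 2)^2*(d^2 - 9*d + 20) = (d - 5)*(d - 4)^2*(d - 3)*(d - 2)^2*(d - 5)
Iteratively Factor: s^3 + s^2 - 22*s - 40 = (s - 5)*(s^2 + 6*s + 8) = (s - 5)*(s + 4)*(s + 2)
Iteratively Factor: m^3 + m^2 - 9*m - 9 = (m + 1)*(m^2 - 9) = (m + 1)*(m + 3)*(m - 3)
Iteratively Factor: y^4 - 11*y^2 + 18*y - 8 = (y - 1)*(y^3 + y^2 - 10*y + 8) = (y - 2)*(y - 1)*(y^2 + 3*y - 4) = (y - 2)*(y - 1)^2*(y + 4)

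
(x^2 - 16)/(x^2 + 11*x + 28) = (x - 4)/(x + 7)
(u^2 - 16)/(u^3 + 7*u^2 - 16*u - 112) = 1/(u + 7)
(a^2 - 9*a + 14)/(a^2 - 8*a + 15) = (a^2 - 9*a + 14)/(a^2 - 8*a + 15)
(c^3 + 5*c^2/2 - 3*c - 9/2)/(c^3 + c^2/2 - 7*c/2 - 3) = (2*c^2 + 3*c - 9)/(2*c^2 - c - 6)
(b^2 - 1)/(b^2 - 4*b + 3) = (b + 1)/(b - 3)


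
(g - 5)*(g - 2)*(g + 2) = g^3 - 5*g^2 - 4*g + 20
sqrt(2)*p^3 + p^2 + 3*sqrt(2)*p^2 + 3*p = p*(p + 3)*(sqrt(2)*p + 1)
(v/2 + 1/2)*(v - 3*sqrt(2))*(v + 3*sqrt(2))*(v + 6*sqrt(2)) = v^4/2 + v^3/2 + 3*sqrt(2)*v^3 - 9*v^2 + 3*sqrt(2)*v^2 - 54*sqrt(2)*v - 9*v - 54*sqrt(2)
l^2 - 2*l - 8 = (l - 4)*(l + 2)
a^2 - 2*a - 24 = (a - 6)*(a + 4)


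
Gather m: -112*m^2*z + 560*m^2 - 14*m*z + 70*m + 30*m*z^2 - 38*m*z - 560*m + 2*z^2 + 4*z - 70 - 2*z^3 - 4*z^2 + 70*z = m^2*(560 - 112*z) + m*(30*z^2 - 52*z - 490) - 2*z^3 - 2*z^2 + 74*z - 70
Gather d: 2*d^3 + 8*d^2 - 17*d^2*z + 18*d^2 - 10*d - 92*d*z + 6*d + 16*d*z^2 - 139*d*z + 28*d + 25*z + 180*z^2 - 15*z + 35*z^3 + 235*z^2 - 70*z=2*d^3 + d^2*(26 - 17*z) + d*(16*z^2 - 231*z + 24) + 35*z^3 + 415*z^2 - 60*z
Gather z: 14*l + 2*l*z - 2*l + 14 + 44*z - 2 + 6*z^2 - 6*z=12*l + 6*z^2 + z*(2*l + 38) + 12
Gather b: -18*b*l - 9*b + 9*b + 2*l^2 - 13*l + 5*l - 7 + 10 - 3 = -18*b*l + 2*l^2 - 8*l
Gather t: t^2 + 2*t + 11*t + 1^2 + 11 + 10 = t^2 + 13*t + 22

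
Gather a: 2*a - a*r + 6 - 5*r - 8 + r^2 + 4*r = a*(2 - r) + r^2 - r - 2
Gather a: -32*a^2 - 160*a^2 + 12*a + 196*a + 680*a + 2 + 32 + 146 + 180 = -192*a^2 + 888*a + 360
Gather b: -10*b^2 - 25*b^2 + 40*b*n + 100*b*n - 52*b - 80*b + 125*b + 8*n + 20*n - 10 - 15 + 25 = -35*b^2 + b*(140*n - 7) + 28*n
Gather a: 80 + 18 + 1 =99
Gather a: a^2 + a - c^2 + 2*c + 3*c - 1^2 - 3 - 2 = a^2 + a - c^2 + 5*c - 6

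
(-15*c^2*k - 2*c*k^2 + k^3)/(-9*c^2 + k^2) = k*(5*c - k)/(3*c - k)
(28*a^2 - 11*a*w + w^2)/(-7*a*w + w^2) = (-4*a + w)/w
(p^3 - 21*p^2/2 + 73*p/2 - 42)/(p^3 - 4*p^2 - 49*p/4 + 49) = 2*(p - 3)/(2*p + 7)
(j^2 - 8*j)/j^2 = (j - 8)/j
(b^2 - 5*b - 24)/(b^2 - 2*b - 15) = (b - 8)/(b - 5)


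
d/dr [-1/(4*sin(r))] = cos(r)/(4*sin(r)^2)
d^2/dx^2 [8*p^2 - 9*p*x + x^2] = 2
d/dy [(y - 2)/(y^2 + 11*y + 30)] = (y^2 + 11*y - (y - 2)*(2*y + 11) + 30)/(y^2 + 11*y + 30)^2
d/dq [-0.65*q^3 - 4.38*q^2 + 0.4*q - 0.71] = -1.95*q^2 - 8.76*q + 0.4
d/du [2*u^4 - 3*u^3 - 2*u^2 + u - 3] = 8*u^3 - 9*u^2 - 4*u + 1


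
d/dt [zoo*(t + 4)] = zoo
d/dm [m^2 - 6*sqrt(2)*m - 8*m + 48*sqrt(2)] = 2*m - 6*sqrt(2) - 8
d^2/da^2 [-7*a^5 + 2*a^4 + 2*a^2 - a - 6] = -140*a^3 + 24*a^2 + 4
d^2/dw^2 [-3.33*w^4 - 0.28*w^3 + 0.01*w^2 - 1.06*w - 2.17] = -39.96*w^2 - 1.68*w + 0.02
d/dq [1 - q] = -1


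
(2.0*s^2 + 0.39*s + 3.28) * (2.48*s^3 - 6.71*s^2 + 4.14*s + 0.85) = 4.96*s^5 - 12.4528*s^4 + 13.7975*s^3 - 18.6942*s^2 + 13.9107*s + 2.788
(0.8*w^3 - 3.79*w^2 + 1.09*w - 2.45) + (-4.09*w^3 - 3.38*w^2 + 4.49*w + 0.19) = -3.29*w^3 - 7.17*w^2 + 5.58*w - 2.26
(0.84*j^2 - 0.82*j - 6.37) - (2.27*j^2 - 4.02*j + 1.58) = -1.43*j^2 + 3.2*j - 7.95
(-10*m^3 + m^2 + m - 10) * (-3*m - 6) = 30*m^4 + 57*m^3 - 9*m^2 + 24*m + 60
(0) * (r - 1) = 0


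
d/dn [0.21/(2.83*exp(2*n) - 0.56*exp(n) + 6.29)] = (0.1176 - 1.1886*exp(n))*exp(n)/(2.83*exp(2*n) - 0.56*exp(n) + 6.29)^2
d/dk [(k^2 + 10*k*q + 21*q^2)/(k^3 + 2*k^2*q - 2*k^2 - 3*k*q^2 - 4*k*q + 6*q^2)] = (-k^2 - 14*k*q + 7*q^2 + 16*q)/(k^4 - 2*k^3*q - 4*k^3 + k^2*q^2 + 8*k^2*q + 4*k^2 - 4*k*q^2 - 8*k*q + 4*q^2)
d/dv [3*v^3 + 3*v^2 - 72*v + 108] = 9*v^2 + 6*v - 72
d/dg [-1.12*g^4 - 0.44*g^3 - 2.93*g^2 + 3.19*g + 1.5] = -4.48*g^3 - 1.32*g^2 - 5.86*g + 3.19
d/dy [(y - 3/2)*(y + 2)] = 2*y + 1/2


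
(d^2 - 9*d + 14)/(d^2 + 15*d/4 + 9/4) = 4*(d^2 - 9*d + 14)/(4*d^2 + 15*d + 9)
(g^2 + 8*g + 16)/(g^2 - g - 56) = (g^2 + 8*g + 16)/(g^2 - g - 56)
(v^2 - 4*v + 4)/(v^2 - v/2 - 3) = 2*(v - 2)/(2*v + 3)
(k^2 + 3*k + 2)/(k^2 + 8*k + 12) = (k + 1)/(k + 6)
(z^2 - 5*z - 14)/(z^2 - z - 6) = (z - 7)/(z - 3)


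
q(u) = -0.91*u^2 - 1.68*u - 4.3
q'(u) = -1.82*u - 1.68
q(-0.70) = -3.57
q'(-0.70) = -0.41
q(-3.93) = -11.75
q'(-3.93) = 5.47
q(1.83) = -10.42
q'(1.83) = -5.01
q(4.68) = -32.09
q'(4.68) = -10.20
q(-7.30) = -40.53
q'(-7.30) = 11.61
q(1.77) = -10.12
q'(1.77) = -4.90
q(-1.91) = -4.41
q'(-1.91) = 1.80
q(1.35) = -8.23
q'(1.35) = -4.14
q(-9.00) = -62.89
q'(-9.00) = 14.70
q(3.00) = -17.53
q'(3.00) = -7.14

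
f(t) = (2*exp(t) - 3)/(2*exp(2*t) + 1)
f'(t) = -4*(2*exp(t) - 3)*exp(2*t)/(2*exp(2*t) + 1)^2 + 2*exp(t)/(2*exp(2*t) + 1) = (-4*exp(2*t) + 12*exp(t) + 2)*exp(t)/(4*exp(4*t) + 4*exp(2*t) + 1)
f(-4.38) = -2.97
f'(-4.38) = 0.03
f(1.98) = 0.11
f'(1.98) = -0.08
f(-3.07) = -2.89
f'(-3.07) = 0.12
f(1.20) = 0.16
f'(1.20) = -0.01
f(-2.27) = -2.73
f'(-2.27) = 0.32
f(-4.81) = -2.98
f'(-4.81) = 0.02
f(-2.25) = -2.73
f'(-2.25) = 0.32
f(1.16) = 0.16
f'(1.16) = -0.00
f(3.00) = 0.05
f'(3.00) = -0.04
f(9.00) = 0.00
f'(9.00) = 0.00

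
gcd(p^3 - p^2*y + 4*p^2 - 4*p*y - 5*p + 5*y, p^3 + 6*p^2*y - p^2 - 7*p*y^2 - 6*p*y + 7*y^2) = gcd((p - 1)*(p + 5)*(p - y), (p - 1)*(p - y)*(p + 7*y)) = -p^2 + p*y + p - y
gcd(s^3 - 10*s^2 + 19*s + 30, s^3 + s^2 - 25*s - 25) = s^2 - 4*s - 5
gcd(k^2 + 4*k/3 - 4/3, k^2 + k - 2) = k + 2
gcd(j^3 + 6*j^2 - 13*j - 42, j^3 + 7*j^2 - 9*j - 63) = j^2 + 4*j - 21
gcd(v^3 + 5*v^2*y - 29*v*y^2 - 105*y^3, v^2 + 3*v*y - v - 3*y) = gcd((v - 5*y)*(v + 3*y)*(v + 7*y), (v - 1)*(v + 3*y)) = v + 3*y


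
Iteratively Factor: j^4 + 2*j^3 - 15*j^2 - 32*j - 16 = (j - 4)*(j^3 + 6*j^2 + 9*j + 4) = (j - 4)*(j + 1)*(j^2 + 5*j + 4) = (j - 4)*(j + 1)*(j + 4)*(j + 1)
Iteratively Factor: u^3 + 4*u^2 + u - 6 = (u - 1)*(u^2 + 5*u + 6) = (u - 1)*(u + 3)*(u + 2)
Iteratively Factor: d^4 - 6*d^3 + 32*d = (d + 2)*(d^3 - 8*d^2 + 16*d) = (d - 4)*(d + 2)*(d^2 - 4*d) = d*(d - 4)*(d + 2)*(d - 4)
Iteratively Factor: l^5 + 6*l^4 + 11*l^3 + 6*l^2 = (l + 1)*(l^4 + 5*l^3 + 6*l^2) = l*(l + 1)*(l^3 + 5*l^2 + 6*l) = l*(l + 1)*(l + 2)*(l^2 + 3*l) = l*(l + 1)*(l + 2)*(l + 3)*(l)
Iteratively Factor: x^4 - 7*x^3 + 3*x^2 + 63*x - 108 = (x - 3)*(x^3 - 4*x^2 - 9*x + 36) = (x - 4)*(x - 3)*(x^2 - 9) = (x - 4)*(x - 3)^2*(x + 3)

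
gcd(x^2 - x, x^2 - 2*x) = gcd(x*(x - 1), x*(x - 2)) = x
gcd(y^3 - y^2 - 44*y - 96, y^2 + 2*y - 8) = y + 4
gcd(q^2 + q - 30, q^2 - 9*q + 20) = q - 5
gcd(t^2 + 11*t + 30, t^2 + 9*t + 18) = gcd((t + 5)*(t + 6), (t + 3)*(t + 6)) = t + 6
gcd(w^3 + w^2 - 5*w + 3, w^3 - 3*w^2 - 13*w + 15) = w^2 + 2*w - 3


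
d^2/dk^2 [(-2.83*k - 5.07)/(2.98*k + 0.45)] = (7.105427357601e-15*k - 82.457196)/(2.98*k + 0.45)^3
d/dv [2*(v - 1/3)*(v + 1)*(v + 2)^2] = 8*v^3 + 28*v^2 + 76*v/3 + 8/3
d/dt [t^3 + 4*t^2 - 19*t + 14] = 3*t^2 + 8*t - 19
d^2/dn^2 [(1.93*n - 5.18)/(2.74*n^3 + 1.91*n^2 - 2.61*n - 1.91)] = (86.938008*n^5 - 406.069644*n^4 - 392.058122*n^3 + 230.088108*n^2 + 34.527834*n - 127.610158)/(20.570824*n^9 + 43.018548*n^8 - 28.797126*n^7 - 118.005721*n^6 - 32.543925*n^5 + 100.084764*n^4 + 69.337047*n^3 - 18.12972*n^2 - 28.564623*n - 6.967871)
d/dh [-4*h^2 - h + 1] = -8*h - 1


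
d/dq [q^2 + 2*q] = 2*q + 2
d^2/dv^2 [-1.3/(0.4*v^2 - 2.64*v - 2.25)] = (-0.416*v^2 + 2.7456*v + 1.3*(0.8*v - 2.64)*(1.6*v - 5.28) + 2.34)/(-0.4*v^2 + 2.64*v + 2.25)^3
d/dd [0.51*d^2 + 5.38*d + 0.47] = 1.02*d + 5.38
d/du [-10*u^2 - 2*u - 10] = -20*u - 2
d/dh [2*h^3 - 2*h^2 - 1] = 2*h*(3*h - 2)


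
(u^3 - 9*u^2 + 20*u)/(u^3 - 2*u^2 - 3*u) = (-u^2 + 9*u - 20)/(-u^2 + 2*u + 3)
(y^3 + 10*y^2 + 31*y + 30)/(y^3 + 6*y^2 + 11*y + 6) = (y + 5)/(y + 1)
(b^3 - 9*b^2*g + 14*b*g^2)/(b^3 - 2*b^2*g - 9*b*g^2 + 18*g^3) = b*(b - 7*g)/(b^2 - 9*g^2)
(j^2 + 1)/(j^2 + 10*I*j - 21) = (j^2 + 1)/(j^2 + 10*I*j - 21)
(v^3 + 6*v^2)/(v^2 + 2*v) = v*(v + 6)/(v + 2)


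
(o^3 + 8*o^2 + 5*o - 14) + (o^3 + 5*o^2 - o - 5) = 2*o^3 + 13*o^2 + 4*o - 19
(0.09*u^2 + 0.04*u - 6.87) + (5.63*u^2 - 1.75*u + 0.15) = 5.72*u^2 - 1.71*u - 6.72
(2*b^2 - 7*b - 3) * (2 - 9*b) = -18*b^3 + 67*b^2 + 13*b - 6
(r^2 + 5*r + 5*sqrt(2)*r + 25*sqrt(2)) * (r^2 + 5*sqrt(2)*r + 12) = r^4 + 5*r^3 + 10*sqrt(2)*r^3 + 62*r^2 + 50*sqrt(2)*r^2 + 60*sqrt(2)*r + 310*r + 300*sqrt(2)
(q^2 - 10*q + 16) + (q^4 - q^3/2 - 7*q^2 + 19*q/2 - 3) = q^4 - q^3/2 - 6*q^2 - q/2 + 13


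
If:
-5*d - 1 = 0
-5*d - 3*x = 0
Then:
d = -1/5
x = 1/3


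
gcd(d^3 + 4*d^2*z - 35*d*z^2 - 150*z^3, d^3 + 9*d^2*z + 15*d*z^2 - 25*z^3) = d^2 + 10*d*z + 25*z^2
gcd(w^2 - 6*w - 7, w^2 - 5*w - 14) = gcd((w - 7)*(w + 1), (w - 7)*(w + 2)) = w - 7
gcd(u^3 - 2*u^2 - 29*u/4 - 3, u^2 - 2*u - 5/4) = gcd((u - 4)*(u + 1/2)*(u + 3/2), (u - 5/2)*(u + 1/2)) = u + 1/2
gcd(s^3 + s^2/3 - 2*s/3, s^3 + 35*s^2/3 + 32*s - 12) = 1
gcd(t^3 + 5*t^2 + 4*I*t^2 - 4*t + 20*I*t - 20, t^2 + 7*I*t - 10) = t + 2*I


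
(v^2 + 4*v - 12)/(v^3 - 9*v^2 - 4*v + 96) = (v^2 + 4*v - 12)/(v^3 - 9*v^2 - 4*v + 96)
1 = 1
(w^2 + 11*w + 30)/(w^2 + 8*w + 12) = (w + 5)/(w + 2)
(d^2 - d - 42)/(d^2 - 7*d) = (d + 6)/d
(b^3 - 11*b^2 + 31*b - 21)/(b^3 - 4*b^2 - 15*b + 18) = (b^2 - 10*b + 21)/(b^2 - 3*b - 18)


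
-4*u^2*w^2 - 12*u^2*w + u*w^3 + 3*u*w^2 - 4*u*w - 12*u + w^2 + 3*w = (-4*u + w)*(w + 3)*(u*w + 1)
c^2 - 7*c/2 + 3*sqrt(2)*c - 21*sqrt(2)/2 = (c - 7/2)*(c + 3*sqrt(2))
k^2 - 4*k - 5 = (k - 5)*(k + 1)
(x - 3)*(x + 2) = x^2 - x - 6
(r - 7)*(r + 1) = r^2 - 6*r - 7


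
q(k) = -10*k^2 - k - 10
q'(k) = -20*k - 1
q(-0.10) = -10.00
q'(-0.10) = 1.00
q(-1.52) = -31.58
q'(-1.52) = 29.40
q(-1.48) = -30.42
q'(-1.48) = 28.60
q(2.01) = -52.41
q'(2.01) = -41.20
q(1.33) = -29.02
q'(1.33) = -27.60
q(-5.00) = -255.00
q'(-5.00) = 99.00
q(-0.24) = -10.34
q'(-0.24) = 3.80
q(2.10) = -56.20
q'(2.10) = -43.00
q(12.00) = -1462.00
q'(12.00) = -241.00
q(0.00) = -10.00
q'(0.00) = -1.00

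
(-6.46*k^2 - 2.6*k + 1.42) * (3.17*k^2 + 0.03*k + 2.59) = -20.4782*k^4 - 8.4358*k^3 - 12.308*k^2 - 6.6914*k + 3.6778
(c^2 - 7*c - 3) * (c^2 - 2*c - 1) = c^4 - 9*c^3 + 10*c^2 + 13*c + 3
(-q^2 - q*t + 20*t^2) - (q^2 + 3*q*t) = -2*q^2 - 4*q*t + 20*t^2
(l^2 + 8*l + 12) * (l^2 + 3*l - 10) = l^4 + 11*l^3 + 26*l^2 - 44*l - 120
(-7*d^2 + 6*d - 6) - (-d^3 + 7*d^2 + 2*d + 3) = d^3 - 14*d^2 + 4*d - 9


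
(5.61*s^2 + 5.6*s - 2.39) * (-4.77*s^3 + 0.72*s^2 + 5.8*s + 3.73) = -26.7597*s^5 - 22.6728*s^4 + 47.9703*s^3 + 51.6845*s^2 + 7.026*s - 8.9147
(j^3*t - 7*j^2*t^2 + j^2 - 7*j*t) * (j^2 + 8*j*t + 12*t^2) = j^5*t + j^4*t^2 + j^4 - 44*j^3*t^3 + j^3*t - 84*j^2*t^4 - 44*j^2*t^2 - 84*j*t^3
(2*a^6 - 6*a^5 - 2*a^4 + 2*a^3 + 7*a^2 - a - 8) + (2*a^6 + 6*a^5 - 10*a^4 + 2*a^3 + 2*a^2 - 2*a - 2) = 4*a^6 - 12*a^4 + 4*a^3 + 9*a^2 - 3*a - 10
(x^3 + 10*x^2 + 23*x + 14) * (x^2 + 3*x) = x^5 + 13*x^4 + 53*x^3 + 83*x^2 + 42*x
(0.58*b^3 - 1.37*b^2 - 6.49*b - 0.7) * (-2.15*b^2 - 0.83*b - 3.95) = -1.247*b^5 + 2.4641*b^4 + 12.7996*b^3 + 12.3032*b^2 + 26.2165*b + 2.765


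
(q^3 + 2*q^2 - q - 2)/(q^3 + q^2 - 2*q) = (q + 1)/q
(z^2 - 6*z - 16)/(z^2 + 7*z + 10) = (z - 8)/(z + 5)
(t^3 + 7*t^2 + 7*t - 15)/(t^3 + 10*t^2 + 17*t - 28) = (t^2 + 8*t + 15)/(t^2 + 11*t + 28)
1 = 1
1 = 1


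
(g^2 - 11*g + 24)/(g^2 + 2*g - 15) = (g - 8)/(g + 5)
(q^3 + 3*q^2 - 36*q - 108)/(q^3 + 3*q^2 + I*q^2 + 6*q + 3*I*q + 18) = (q^2 - 36)/(q^2 + I*q + 6)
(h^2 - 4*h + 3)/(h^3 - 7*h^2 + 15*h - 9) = 1/(h - 3)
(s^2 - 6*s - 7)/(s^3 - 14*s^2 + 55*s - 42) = (s + 1)/(s^2 - 7*s + 6)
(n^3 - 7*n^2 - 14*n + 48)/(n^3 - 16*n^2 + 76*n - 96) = (n + 3)/(n - 6)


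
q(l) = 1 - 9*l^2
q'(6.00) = -108.00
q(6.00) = -323.00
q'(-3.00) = 54.00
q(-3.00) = -80.00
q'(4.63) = -83.34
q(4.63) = -191.93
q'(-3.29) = 59.22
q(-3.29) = -96.42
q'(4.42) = -79.56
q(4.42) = -174.83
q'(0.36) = -6.48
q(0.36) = -0.17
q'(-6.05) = 108.90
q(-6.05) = -328.42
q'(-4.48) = 80.64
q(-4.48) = -179.63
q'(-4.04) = 72.72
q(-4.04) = -145.89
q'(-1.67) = 30.06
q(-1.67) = -24.10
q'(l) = -18*l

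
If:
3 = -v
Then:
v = -3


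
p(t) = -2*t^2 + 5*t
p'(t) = 5 - 4*t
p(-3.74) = -46.68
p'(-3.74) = 19.96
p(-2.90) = -31.32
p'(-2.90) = 16.60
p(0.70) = 2.52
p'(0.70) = 2.20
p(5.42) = -31.65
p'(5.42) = -16.68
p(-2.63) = -26.98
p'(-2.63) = 15.52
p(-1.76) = -15.00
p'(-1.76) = 12.04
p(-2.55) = -25.76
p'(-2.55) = 15.20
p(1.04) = 3.04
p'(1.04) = 0.84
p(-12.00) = -348.00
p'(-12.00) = 53.00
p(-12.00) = -348.00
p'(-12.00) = 53.00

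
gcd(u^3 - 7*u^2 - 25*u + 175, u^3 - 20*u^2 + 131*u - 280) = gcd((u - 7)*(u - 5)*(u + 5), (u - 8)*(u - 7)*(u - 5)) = u^2 - 12*u + 35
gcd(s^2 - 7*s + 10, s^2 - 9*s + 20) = s - 5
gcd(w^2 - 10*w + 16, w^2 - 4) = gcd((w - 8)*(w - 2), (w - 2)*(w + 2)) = w - 2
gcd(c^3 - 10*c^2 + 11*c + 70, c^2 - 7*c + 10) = c - 5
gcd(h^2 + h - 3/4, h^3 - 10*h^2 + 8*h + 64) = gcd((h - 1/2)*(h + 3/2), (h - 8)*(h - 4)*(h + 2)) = 1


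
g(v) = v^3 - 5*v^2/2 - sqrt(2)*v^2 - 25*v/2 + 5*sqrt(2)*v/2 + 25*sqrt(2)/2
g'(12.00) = 329.09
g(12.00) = 1074.46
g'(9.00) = 163.58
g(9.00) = 348.95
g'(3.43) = -0.52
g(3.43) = -18.77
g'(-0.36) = -5.76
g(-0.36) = 20.35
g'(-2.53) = 30.04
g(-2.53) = -0.89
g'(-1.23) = 5.20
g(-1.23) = 20.92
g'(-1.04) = 2.42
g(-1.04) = 21.64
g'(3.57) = 1.32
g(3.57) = -18.71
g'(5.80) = 46.55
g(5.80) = 29.12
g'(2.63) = -8.80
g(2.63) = -14.78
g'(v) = 3*v^2 - 5*v - 2*sqrt(2)*v - 25/2 + 5*sqrt(2)/2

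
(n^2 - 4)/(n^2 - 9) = (n^2 - 4)/(n^2 - 9)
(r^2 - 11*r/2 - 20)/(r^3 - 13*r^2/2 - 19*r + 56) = (2*r + 5)/(2*r^2 + 3*r - 14)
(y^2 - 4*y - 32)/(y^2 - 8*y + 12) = (y^2 - 4*y - 32)/(y^2 - 8*y + 12)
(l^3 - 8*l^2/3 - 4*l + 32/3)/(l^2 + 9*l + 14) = (3*l^2 - 14*l + 16)/(3*(l + 7))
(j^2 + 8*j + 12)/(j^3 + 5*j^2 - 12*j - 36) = 1/(j - 3)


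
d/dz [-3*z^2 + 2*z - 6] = 2 - 6*z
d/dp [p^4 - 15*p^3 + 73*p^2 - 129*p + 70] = 4*p^3 - 45*p^2 + 146*p - 129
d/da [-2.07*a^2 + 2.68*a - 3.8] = 2.68 - 4.14*a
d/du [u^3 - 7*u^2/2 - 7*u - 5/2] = 3*u^2 - 7*u - 7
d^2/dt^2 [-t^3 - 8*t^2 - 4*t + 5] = -6*t - 16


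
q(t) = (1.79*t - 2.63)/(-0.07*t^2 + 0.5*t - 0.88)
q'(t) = (0.14*t - 0.5)*(1.79*t - 2.63)/(-0.07*t^2 + 0.5*t - 0.88)^2 + 1.79/(-0.07*t^2 + 0.5*t - 0.88) = (0.1253*t^2 - 0.3682*t - 0.2602)/(0.0049*t^4 - 0.07*t^3 + 0.3732*t^2 - 0.88*t + 0.7744)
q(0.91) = 2.07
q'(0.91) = -2.11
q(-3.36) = 2.58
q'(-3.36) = 0.21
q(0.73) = 2.40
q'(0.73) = -1.52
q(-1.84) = 2.91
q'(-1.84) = 0.20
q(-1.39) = 2.99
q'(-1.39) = 0.17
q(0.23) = 2.89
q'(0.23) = -0.57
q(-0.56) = 3.07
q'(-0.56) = -0.01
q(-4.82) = 2.29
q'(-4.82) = 0.18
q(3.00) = -274.00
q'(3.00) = -2371.00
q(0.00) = 2.99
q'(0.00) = -0.34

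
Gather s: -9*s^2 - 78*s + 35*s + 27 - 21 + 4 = -9*s^2 - 43*s + 10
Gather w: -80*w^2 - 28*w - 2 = -80*w^2 - 28*w - 2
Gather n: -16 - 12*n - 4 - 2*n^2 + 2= -2*n^2 - 12*n - 18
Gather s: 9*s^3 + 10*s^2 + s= 9*s^3 + 10*s^2 + s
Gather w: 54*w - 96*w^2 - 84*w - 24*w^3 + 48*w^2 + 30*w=-24*w^3 - 48*w^2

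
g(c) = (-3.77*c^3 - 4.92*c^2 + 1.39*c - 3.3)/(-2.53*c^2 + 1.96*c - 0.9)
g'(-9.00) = 1.48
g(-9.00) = -10.44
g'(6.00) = 1.44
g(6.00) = 12.30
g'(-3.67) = 1.43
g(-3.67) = -2.65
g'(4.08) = 1.37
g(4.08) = 9.58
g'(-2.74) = 1.41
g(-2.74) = -1.33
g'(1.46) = -0.02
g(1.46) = 6.85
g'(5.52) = 1.43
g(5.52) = 11.61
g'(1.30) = -0.49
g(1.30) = 6.88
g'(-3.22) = 1.42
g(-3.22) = -2.01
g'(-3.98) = 1.44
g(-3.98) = -3.09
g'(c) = (5.06*c - 1.96)*(-3.77*c^3 - 4.92*c^2 + 1.39*c - 3.3)/(-2.53*c^2 + 1.96*c - 0.9)^2 + (-11.31*c^2 - 9.84*c + 1.39)/(-2.53*c^2 + 1.96*c - 0.9) = (9.5381*c^4 - 14.7784*c^3 + 4.0525*c^2 - 7.842*c + 5.217)/(6.4009*c^4 - 9.9176*c^3 + 8.3956*c^2 - 3.528*c + 0.81)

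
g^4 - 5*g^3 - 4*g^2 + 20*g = g*(g - 5)*(g - 2)*(g + 2)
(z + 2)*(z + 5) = z^2 + 7*z + 10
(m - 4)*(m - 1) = m^2 - 5*m + 4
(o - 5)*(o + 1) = o^2 - 4*o - 5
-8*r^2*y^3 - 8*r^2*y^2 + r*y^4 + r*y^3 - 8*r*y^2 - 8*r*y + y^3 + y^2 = y*(-8*r + y)*(y + 1)*(r*y + 1)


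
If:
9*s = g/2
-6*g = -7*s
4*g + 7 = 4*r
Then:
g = 0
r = 7/4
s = 0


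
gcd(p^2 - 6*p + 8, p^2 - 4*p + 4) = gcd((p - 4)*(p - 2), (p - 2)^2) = p - 2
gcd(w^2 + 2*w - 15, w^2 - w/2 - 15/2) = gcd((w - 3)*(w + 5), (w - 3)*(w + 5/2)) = w - 3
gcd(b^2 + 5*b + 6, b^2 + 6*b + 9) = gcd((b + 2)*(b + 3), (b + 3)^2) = b + 3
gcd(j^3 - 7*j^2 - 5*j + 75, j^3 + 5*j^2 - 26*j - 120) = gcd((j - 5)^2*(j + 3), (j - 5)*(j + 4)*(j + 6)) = j - 5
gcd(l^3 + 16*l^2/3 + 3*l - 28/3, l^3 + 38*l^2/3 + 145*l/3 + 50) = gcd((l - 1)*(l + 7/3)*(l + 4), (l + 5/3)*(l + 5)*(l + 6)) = 1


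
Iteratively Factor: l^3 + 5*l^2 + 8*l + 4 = (l + 2)*(l^2 + 3*l + 2) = (l + 1)*(l + 2)*(l + 2)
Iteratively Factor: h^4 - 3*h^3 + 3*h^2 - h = (h)*(h^3 - 3*h^2 + 3*h - 1) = h*(h - 1)*(h^2 - 2*h + 1) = h*(h - 1)^2*(h - 1)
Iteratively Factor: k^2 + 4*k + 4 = (k + 2)*(k + 2)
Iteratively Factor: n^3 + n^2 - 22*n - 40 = (n + 2)*(n^2 - n - 20) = (n + 2)*(n + 4)*(n - 5)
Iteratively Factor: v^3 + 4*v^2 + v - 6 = (v + 3)*(v^2 + v - 2) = (v - 1)*(v + 3)*(v + 2)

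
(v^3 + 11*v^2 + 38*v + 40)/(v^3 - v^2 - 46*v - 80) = (v + 4)/(v - 8)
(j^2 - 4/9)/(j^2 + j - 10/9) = (3*j + 2)/(3*j + 5)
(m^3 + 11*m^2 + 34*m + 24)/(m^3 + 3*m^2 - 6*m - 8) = (m + 6)/(m - 2)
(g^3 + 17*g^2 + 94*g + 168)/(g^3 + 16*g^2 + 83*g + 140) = (g + 6)/(g + 5)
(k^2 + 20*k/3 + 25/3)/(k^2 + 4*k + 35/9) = 3*(k + 5)/(3*k + 7)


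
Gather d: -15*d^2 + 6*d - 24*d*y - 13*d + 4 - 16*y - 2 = -15*d^2 + d*(-24*y - 7) - 16*y + 2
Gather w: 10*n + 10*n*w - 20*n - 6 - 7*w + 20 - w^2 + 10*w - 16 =-10*n - w^2 + w*(10*n + 3) - 2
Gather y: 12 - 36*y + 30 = 42 - 36*y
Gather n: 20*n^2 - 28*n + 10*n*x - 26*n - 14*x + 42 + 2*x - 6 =20*n^2 + n*(10*x - 54) - 12*x + 36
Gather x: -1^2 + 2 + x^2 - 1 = x^2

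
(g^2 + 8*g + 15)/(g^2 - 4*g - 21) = (g + 5)/(g - 7)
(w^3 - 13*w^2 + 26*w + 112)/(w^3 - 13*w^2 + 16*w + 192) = (w^2 - 5*w - 14)/(w^2 - 5*w - 24)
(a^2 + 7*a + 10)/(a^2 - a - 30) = (a + 2)/(a - 6)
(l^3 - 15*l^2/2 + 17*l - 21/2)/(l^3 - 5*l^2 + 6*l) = (2*l^2 - 9*l + 7)/(2*l*(l - 2))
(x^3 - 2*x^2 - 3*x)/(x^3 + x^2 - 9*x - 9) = x/(x + 3)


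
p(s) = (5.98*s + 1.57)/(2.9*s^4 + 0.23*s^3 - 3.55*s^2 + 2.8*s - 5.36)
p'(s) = (5.98*s + 1.57)*(-11.6*s^3 - 0.69*s^2 + 7.1*s - 2.8)/(2.9*s^4 + 0.23*s^3 - 3.55*s^2 + 2.8*s - 5.36)^2 + 5.98/(2.9*s^4 + 0.23*s^3 - 3.55*s^2 + 2.8*s - 5.36)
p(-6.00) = -0.01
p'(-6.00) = -0.00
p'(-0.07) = -1.20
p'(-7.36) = -0.00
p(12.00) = 0.00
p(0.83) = -1.64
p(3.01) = 0.09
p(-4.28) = -0.03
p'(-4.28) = -0.02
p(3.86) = 0.04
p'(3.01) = -0.10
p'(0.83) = -3.17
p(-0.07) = -0.21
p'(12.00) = -0.00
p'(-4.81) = -0.01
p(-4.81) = -0.02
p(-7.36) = -0.01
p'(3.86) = -0.03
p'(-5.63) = -0.01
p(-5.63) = -0.01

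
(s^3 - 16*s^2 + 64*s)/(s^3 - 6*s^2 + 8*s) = (s^2 - 16*s + 64)/(s^2 - 6*s + 8)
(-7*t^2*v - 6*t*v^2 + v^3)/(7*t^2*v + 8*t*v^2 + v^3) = (-7*t + v)/(7*t + v)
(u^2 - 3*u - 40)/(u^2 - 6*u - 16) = (u + 5)/(u + 2)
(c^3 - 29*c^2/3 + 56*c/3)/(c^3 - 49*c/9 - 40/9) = 3*c*(c - 7)/(3*c^2 + 8*c + 5)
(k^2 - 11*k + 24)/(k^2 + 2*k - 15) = (k - 8)/(k + 5)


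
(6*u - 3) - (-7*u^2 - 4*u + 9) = 7*u^2 + 10*u - 12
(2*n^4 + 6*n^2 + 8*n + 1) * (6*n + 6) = 12*n^5 + 12*n^4 + 36*n^3 + 84*n^2 + 54*n + 6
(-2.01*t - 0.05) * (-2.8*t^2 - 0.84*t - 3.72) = 5.628*t^3 + 1.8284*t^2 + 7.5192*t + 0.186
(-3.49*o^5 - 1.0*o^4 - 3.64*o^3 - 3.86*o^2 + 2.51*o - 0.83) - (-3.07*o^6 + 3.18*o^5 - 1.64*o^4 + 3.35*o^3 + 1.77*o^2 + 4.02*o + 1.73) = 3.07*o^6 - 6.67*o^5 + 0.64*o^4 - 6.99*o^3 - 5.63*o^2 - 1.51*o - 2.56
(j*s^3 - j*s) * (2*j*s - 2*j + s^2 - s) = 2*j^2*s^4 - 2*j^2*s^3 - 2*j^2*s^2 + 2*j^2*s + j*s^5 - j*s^4 - j*s^3 + j*s^2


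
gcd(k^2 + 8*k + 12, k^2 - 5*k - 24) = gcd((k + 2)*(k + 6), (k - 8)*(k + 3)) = 1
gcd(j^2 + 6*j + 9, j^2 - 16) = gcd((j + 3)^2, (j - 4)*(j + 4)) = 1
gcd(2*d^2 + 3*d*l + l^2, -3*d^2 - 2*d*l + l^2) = d + l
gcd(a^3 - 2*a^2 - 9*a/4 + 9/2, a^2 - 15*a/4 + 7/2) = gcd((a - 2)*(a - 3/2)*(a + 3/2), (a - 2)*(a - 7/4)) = a - 2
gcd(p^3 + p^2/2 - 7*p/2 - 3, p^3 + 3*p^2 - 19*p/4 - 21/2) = p^2 - p/2 - 3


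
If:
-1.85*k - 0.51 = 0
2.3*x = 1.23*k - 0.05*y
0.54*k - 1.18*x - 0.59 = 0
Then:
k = -0.28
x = -0.63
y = 22.02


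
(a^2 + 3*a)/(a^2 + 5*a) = (a + 3)/(a + 5)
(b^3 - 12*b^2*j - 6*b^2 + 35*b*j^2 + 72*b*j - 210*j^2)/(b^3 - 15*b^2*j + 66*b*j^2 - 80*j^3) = (b^2 - 7*b*j - 6*b + 42*j)/(b^2 - 10*b*j + 16*j^2)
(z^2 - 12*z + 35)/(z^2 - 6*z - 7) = (z - 5)/(z + 1)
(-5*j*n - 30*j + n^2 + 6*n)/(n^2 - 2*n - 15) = (5*j*n + 30*j - n^2 - 6*n)/(-n^2 + 2*n + 15)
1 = 1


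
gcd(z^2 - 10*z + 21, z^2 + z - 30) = 1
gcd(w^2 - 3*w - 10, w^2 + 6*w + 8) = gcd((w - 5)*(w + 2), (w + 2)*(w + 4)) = w + 2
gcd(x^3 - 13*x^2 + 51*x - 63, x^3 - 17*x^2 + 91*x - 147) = x^2 - 10*x + 21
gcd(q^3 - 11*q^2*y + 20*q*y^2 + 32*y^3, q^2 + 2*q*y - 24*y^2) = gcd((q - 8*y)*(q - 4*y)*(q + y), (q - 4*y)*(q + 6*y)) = -q + 4*y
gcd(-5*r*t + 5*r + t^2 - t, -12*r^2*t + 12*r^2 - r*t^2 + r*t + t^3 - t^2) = t - 1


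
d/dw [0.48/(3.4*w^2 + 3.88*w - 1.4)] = (-3.264*w - 1.8624)/(3.4*w^2 + 3.88*w - 1.4)^2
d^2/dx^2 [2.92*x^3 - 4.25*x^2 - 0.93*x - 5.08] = 17.52*x - 8.5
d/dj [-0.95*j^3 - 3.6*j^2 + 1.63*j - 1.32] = -2.85*j^2 - 7.2*j + 1.63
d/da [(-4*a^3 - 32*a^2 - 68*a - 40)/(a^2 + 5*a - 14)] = 4*(-a^4 - 10*a^3 + 19*a^2 + 244*a + 288)/(a^4 + 10*a^3 - 3*a^2 - 140*a + 196)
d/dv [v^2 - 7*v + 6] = 2*v - 7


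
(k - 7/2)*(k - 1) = k^2 - 9*k/2 + 7/2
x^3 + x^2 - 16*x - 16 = (x - 4)*(x + 1)*(x + 4)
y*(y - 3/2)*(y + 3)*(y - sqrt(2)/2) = y^4 - sqrt(2)*y^3/2 + 3*y^3/2 - 9*y^2/2 - 3*sqrt(2)*y^2/4 + 9*sqrt(2)*y/4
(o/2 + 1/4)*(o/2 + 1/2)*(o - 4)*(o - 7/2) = o^4/4 - 3*o^3/2 + 13*o^2/16 + 69*o/16 + 7/4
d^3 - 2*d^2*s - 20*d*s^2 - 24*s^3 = (d - 6*s)*(d + 2*s)^2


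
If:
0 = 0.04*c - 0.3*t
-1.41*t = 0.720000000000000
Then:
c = -3.83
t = -0.51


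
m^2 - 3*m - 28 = (m - 7)*(m + 4)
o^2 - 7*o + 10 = (o - 5)*(o - 2)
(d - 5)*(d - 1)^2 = d^3 - 7*d^2 + 11*d - 5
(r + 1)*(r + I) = r^2 + r + I*r + I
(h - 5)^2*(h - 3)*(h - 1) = h^4 - 14*h^3 + 68*h^2 - 130*h + 75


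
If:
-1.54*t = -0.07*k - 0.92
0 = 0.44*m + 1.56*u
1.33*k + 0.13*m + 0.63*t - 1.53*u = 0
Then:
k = 1.46537303445969*u - 0.277015724322516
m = -3.54545454545455*u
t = 0.066607865202713*u + 0.584810973569756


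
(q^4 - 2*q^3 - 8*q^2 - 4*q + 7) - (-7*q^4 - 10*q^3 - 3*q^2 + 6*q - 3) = 8*q^4 + 8*q^3 - 5*q^2 - 10*q + 10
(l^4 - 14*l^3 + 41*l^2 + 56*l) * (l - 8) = l^5 - 22*l^4 + 153*l^3 - 272*l^2 - 448*l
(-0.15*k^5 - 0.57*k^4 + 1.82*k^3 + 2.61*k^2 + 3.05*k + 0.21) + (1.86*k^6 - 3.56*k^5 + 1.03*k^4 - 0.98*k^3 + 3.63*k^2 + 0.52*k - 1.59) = 1.86*k^6 - 3.71*k^5 + 0.46*k^4 + 0.84*k^3 + 6.24*k^2 + 3.57*k - 1.38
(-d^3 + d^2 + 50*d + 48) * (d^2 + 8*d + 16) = -d^5 - 7*d^4 + 42*d^3 + 464*d^2 + 1184*d + 768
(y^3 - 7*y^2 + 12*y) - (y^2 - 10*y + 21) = y^3 - 8*y^2 + 22*y - 21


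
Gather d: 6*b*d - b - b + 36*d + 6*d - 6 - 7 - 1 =-2*b + d*(6*b + 42) - 14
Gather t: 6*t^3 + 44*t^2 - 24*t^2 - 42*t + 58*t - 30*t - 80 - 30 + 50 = 6*t^3 + 20*t^2 - 14*t - 60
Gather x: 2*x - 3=2*x - 3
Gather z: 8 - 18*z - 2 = 6 - 18*z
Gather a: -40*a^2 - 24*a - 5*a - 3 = -40*a^2 - 29*a - 3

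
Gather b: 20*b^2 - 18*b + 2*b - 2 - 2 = 20*b^2 - 16*b - 4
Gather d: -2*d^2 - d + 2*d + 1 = -2*d^2 + d + 1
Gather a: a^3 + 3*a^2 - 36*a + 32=a^3 + 3*a^2 - 36*a + 32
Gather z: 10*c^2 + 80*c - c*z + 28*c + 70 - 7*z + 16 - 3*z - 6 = 10*c^2 + 108*c + z*(-c - 10) + 80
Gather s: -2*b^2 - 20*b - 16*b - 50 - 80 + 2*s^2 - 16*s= -2*b^2 - 36*b + 2*s^2 - 16*s - 130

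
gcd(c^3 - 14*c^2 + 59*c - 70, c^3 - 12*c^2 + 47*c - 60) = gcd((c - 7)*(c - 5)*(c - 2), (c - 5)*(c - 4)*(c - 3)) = c - 5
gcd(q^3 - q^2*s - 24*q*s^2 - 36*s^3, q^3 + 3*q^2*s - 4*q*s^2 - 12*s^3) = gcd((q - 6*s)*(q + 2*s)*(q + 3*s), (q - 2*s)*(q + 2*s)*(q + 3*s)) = q^2 + 5*q*s + 6*s^2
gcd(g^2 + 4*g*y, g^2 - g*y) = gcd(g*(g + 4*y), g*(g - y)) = g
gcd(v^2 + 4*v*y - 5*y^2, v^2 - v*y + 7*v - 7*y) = -v + y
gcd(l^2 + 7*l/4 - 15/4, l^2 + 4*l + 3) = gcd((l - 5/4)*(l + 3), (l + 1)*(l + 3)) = l + 3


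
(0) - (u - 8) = 8 - u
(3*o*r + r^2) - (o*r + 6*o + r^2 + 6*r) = 2*o*r - 6*o - 6*r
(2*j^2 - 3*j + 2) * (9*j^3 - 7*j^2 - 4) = 18*j^5 - 41*j^4 + 39*j^3 - 22*j^2 + 12*j - 8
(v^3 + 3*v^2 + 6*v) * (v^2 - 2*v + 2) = v^5 + v^4 + 2*v^3 - 6*v^2 + 12*v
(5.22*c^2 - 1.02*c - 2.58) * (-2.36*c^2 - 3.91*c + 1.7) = -12.3192*c^4 - 18.003*c^3 + 18.951*c^2 + 8.3538*c - 4.386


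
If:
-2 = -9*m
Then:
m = 2/9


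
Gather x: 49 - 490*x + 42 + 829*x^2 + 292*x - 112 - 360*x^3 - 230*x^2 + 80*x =-360*x^3 + 599*x^2 - 118*x - 21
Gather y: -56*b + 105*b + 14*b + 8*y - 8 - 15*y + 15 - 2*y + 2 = 63*b - 9*y + 9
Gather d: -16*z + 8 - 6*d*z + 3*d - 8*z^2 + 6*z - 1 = d*(3 - 6*z) - 8*z^2 - 10*z + 7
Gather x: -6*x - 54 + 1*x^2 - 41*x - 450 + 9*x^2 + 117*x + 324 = 10*x^2 + 70*x - 180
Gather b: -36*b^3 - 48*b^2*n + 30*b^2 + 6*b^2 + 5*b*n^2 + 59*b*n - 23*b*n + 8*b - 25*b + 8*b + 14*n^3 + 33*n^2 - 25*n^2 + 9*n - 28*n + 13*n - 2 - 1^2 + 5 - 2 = -36*b^3 + b^2*(36 - 48*n) + b*(5*n^2 + 36*n - 9) + 14*n^3 + 8*n^2 - 6*n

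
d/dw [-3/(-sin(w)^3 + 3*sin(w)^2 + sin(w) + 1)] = 3*(-3*sin(w)^2 + 6*sin(w) + 1)*cos(w)/(sin(w)*cos(w)^2 - 3*cos(w)^2 + 4)^2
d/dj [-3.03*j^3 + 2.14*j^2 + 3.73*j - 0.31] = -9.09*j^2 + 4.28*j + 3.73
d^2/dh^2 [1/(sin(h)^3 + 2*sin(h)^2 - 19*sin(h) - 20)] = (-9*sin(h)^5 - 13*sin(h)^4 + 47*sin(h)^3 - 81*sin(h)^2 - 530*sin(h) + 802)/((sin(h) - 4)^3*(sin(h) + 1)^2*(sin(h) + 5)^3)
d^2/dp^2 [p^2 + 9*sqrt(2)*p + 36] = 2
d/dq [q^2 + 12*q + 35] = 2*q + 12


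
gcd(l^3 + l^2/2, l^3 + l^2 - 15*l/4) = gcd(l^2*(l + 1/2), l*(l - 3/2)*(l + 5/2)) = l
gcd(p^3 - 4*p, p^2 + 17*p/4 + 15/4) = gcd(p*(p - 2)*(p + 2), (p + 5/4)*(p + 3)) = 1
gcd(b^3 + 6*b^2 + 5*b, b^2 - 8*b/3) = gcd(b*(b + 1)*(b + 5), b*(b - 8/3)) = b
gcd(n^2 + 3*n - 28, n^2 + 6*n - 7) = n + 7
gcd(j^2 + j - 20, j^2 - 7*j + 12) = j - 4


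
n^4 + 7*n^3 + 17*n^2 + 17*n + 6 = (n + 1)^2*(n + 2)*(n + 3)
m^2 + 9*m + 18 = (m + 3)*(m + 6)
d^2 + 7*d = d*(d + 7)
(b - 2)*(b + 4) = b^2 + 2*b - 8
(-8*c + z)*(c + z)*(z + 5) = -8*c^2*z - 40*c^2 - 7*c*z^2 - 35*c*z + z^3 + 5*z^2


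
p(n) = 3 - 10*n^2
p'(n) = -20*n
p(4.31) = -182.76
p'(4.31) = -86.20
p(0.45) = 0.98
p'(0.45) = -9.00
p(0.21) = 2.56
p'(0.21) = -4.20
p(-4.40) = -190.60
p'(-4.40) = 88.00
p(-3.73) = -136.13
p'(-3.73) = 74.60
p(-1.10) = -9.10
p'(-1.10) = 22.00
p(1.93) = -34.25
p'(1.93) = -38.60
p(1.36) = -15.50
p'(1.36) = -27.20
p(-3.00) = -87.00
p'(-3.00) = 60.00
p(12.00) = -1437.00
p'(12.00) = -240.00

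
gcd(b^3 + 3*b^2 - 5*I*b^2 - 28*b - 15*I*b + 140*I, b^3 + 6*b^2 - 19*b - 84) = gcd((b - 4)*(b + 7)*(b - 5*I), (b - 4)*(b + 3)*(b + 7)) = b^2 + 3*b - 28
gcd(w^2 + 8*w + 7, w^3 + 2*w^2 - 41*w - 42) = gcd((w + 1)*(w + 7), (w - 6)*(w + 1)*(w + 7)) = w^2 + 8*w + 7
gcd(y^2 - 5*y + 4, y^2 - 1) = y - 1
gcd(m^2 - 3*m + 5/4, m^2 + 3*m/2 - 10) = m - 5/2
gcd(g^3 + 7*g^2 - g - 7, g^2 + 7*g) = g + 7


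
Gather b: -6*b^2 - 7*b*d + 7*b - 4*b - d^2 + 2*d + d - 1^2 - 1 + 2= -6*b^2 + b*(3 - 7*d) - d^2 + 3*d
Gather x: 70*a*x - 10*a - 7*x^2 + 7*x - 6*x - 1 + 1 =-10*a - 7*x^2 + x*(70*a + 1)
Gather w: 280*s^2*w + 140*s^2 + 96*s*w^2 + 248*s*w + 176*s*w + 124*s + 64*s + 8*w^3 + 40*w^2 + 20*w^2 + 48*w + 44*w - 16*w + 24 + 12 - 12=140*s^2 + 188*s + 8*w^3 + w^2*(96*s + 60) + w*(280*s^2 + 424*s + 76) + 24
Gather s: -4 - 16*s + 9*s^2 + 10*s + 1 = 9*s^2 - 6*s - 3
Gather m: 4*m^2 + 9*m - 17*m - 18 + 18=4*m^2 - 8*m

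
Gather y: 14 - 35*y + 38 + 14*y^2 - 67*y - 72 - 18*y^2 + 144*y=-4*y^2 + 42*y - 20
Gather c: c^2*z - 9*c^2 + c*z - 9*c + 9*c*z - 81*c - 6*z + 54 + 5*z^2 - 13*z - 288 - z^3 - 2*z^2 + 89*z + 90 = c^2*(z - 9) + c*(10*z - 90) - z^3 + 3*z^2 + 70*z - 144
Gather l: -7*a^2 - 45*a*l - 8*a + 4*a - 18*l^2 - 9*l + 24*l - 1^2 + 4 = -7*a^2 - 4*a - 18*l^2 + l*(15 - 45*a) + 3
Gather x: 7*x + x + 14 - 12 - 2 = 8*x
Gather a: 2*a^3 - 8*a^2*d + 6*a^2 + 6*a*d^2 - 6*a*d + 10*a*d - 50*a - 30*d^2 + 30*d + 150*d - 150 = 2*a^3 + a^2*(6 - 8*d) + a*(6*d^2 + 4*d - 50) - 30*d^2 + 180*d - 150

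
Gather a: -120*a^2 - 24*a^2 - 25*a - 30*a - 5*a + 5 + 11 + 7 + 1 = -144*a^2 - 60*a + 24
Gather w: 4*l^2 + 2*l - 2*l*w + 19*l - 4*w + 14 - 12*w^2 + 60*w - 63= 4*l^2 + 21*l - 12*w^2 + w*(56 - 2*l) - 49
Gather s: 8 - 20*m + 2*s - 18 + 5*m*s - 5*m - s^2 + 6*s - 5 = -25*m - s^2 + s*(5*m + 8) - 15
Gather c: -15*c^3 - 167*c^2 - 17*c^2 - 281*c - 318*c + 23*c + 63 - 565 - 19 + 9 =-15*c^3 - 184*c^2 - 576*c - 512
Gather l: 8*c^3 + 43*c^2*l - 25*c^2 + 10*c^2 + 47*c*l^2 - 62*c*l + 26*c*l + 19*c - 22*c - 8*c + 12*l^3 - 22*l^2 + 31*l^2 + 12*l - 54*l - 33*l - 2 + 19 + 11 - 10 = 8*c^3 - 15*c^2 - 11*c + 12*l^3 + l^2*(47*c + 9) + l*(43*c^2 - 36*c - 75) + 18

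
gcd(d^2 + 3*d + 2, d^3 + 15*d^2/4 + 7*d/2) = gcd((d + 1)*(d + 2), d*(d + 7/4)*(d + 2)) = d + 2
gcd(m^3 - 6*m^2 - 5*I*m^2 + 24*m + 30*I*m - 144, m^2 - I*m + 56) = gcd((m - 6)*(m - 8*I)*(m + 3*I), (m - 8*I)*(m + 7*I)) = m - 8*I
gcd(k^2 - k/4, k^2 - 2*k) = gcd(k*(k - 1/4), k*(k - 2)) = k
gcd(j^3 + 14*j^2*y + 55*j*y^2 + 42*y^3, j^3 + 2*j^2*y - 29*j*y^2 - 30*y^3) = j^2 + 7*j*y + 6*y^2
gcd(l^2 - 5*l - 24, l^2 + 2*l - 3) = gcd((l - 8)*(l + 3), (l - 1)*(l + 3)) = l + 3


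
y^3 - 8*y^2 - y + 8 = (y - 8)*(y - 1)*(y + 1)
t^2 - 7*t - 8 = (t - 8)*(t + 1)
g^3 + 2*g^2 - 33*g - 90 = (g - 6)*(g + 3)*(g + 5)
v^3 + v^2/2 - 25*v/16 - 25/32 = (v - 5/4)*(v + 1/2)*(v + 5/4)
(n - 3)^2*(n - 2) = n^3 - 8*n^2 + 21*n - 18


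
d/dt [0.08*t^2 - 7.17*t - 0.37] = 0.16*t - 7.17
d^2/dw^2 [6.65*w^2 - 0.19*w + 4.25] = 13.3000000000000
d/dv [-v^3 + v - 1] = 1 - 3*v^2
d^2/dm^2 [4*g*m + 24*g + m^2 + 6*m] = 2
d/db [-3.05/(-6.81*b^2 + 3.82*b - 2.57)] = (11.651 - 41.541*b)/(6.81*b^2 - 3.82*b + 2.57)^2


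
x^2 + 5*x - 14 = (x - 2)*(x + 7)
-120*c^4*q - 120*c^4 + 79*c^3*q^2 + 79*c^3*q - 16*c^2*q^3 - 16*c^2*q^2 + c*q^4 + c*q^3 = (-8*c + q)*(-5*c + q)*(-3*c + q)*(c*q + c)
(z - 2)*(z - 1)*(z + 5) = z^3 + 2*z^2 - 13*z + 10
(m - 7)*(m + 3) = m^2 - 4*m - 21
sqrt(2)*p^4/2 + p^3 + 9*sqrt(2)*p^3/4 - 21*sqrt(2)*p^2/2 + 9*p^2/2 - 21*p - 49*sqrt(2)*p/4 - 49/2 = (p - 7/2)*(p + 1)*(p + 7)*(sqrt(2)*p/2 + 1)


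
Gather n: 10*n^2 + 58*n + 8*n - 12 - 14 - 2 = 10*n^2 + 66*n - 28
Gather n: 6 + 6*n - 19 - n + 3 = 5*n - 10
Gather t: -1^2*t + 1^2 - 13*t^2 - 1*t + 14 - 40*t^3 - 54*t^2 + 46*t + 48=-40*t^3 - 67*t^2 + 44*t + 63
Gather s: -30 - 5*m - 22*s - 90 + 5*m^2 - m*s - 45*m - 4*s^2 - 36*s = 5*m^2 - 50*m - 4*s^2 + s*(-m - 58) - 120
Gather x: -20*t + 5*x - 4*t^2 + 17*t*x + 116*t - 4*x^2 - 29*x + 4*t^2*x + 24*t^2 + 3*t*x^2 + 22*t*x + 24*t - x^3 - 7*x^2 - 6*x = 20*t^2 + 120*t - x^3 + x^2*(3*t - 11) + x*(4*t^2 + 39*t - 30)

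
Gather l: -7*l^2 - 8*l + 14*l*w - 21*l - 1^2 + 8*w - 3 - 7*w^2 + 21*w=-7*l^2 + l*(14*w - 29) - 7*w^2 + 29*w - 4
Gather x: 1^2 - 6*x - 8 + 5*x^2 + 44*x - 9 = 5*x^2 + 38*x - 16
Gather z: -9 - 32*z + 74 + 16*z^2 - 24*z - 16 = 16*z^2 - 56*z + 49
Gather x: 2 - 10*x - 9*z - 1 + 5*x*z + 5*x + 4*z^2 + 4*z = x*(5*z - 5) + 4*z^2 - 5*z + 1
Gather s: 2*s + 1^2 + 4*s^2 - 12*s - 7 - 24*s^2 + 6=-20*s^2 - 10*s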